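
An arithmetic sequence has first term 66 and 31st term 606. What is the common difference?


d = (aₙ - a₁)/(n-1)
= (606 - 66)/(31-1)
= 540/30 = 18

d = 18


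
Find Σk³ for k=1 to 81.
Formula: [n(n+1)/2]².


n(n+1)/2 = 81×82/2 = 3321
Σk³ = 3321² = 11029041

Σk³ = 11029041


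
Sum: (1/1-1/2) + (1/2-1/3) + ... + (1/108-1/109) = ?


Telescoping: adjacent terms cancel.
= 1/1 - 1/109
= 1 - 1/109 = 108/109

Sum = 108/109


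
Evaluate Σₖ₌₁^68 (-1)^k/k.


S = -1 + 1/2 - 1/3 + 1/4 - 1/5 + 1/6 - 1/7 + 1/8 ± ...
= -0.6858
(Full series converges to -ln(2) ≈ -0.6931)

S_68 = -0.6858


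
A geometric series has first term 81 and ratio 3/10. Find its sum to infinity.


S∞ = a₁/(1-r) = 81/(1 - 3/10)
= 81/(7/10)
= 810/7

S∞ = 810/7


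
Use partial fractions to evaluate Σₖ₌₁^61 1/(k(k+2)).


1/(k(k+2)) = (1/2)·(1/k - 1/(k+2)) (partial fractions)
Telescoping: Σ = (1/2)·(1 + 1/2 - 1/62 - 1/63) = 2867/3906

Sum = 2867/3906


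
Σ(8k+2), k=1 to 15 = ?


Σ(8k+2) = 8·Σk + 2·n
= 8·120 + 2·15
= 960 + 30 = 990

Σ = 990


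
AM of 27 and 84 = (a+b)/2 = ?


AM = (27 + 84)/2 = 111/2 = 55.5

AM = 55.5


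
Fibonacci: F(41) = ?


Fibonacci sequence: 1, 1, 2, 3, 5, 8, 13, 21, 34, 55, 89, ...
F(41) = 165580141

F(41) = 165580141


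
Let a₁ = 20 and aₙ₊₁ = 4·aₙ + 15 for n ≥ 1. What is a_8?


Computing step by step:
a_1 = 20
a_2 = 95
a_3 = 395
a_4 = 1595
a_5 = 6395
a_6 = 25595
a_7 = 102395
a_8 = 409595


a_8 = 409595


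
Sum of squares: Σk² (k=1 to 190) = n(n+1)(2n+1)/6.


n = 190
n(n+1)(2n+1)/6 = 190×191×381/6
= 13826490/6 = 2304415

Σk² = 2304415


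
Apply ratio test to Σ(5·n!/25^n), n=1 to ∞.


aₙ = 5·n!/25^n
a_{n+1}/aₙ = (n+1)!/25^(n+1) × 25^n/n!  (constant 5 cancels)
= (n+1)/25
L = lim(n→∞) (n+1)/25 = ∞
L > 1 → series DIVERGES

Diverges (ratio test: L = ∞ > 1)


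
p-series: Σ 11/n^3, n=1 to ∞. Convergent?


p-series test: Σ c/n^p converges if p > 1, diverges if p ≤ 1 (constant c > 0 doesn't affect convergence).
p = 3
3 > 1 → CONVERGES

Converges (p = 3 > 1)


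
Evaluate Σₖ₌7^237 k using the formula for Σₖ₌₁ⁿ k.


Σₖ₌7^237 k = Σₖ₌₁^237 k − Σₖ₌₁^6 k
= 237·238/2 − 6·7/2
= 28203 − 21 = 28182

Σk = 28182


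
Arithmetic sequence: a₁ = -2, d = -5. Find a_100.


aₙ = a₁ + (n-1)d
= -2 + (100-1)×-5
= -2 - 495
= -497

a_100 = -497


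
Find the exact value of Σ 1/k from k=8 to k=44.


Σₖ₌8^44 1/k = 1/8 + 1/9 + 1/10 + ... + 1/44
= 16765630606168108789/9419588158802421600
≈ 1.7799

Sum = 16765630606168108789/9419588158802421600 ≈ 1.7799


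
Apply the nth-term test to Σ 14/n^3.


lim(n→∞) 14/n^3 = 0
lim aₙ = 0 → nth-term test is INCONCLUSIVE
(Need other tests; this is actually a convergent p-series with p=3 > 1)

Inconclusive (lim aₙ = 0; need another test)


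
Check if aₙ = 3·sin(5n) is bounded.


For all n, -1 ≤ sin(5n) ≤ 1, so -3 ≤ 3·sin(5n) ≤ 3
Lower bound: -3, Upper bound: 3
The sequence IS bounded

Bounded (-3 ≤ aₙ ≤ 3)


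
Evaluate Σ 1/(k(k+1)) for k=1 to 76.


1/(k(k+1)) = 1/k - 1/(k+1) (partial fractions)
Telescoping: Σ = 1 - 1/77 = 76/77

Sum = 76/77


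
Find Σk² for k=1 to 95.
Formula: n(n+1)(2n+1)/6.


n = 95
n(n+1)(2n+1)/6 = 95×96×191/6
= 1741920/6 = 290320

Σk² = 290320


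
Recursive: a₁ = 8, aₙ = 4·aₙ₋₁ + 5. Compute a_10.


Computing step by step:
a_1 = 8
a_2 = 37
a_3 = 153
a_4 = 617
a_5 = 2473
a_6 = 9897
a_7 = 39593
a_8 = 158377
a_9 = 633513
a_10 = 2534057


a_10 = 2534057


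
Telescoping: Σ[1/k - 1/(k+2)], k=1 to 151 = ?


Telescoping with gap 2: two head and two tail terms survive.
= (1 + 1/2) - (1/152 + 1/153)
= 3/2 - 1/152 - 1/153 = 34579/23256

Sum = 34579/23256


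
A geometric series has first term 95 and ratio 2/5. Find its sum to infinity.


S∞ = a₁/(1-r) = 95/(1 - 2/5)
= 95/(3/5)
= 475/3

S∞ = 475/3


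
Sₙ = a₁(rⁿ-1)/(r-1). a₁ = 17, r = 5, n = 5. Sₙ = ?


Sₙ = 17×(5^5 - 1)/(5 - 1)
= 17×(3125 - 1)/4
= 17×3124/4
= 13277

S_5 = 13277


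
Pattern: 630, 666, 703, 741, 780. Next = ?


Pattern: triangular numbers: n(n+1)/2
Terms: 630, 666, 703, 741, 780
Next term = 820

Next term = 820


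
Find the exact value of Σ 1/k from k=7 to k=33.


Σₖ₌7^33 1/k = 1/7 + 1/8 + 1/9 + ... + 1/33
= 21513480570229/13127595717600
≈ 1.6388

Sum = 21513480570229/13127595717600 ≈ 1.6388


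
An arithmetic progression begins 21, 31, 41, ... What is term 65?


aₙ = a₁ + (n-1)d
= 21 + (65-1)×10
= 21 + 640
= 661

a_65 = 661


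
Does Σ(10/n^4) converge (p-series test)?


p-series test: Σ c/n^p converges if p > 1, diverges if p ≤ 1 (constant c > 0 doesn't affect convergence).
p = 4
4 > 1 → CONVERGES

Converges (p = 4 > 1)


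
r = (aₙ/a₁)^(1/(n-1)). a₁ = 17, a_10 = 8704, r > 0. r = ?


r^(n-1) = aₙ/a₁
r^9 = 8704/17 = 512
r = 512^(1/9)
= 2

r = 2


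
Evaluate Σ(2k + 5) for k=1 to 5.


Σ(2k+5) = 2·Σk + 5·n
= 2·15 + 5·5
= 30 + 25 = 55

Σ = 55


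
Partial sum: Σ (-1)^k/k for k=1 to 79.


S = -1 + 1/2 - 1/3 + 1/4 - 1/5 + 1/6 - 1/7 + 1/8 ± ...
= -0.6994
(Full series converges to -ln(2) ≈ -0.6931)

S_79 = -0.6994


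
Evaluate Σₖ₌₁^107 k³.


n(n+1)/2 = 107×108/2 = 5778
Σk³ = 5778² = 33385284

Σk³ = 33385284


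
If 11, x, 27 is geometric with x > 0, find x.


GM = √(11×27) = √297 = 17.2337

GM = 17.2337


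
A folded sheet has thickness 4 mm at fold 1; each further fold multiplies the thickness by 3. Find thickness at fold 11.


aₙ = a₁·r^(n-1)
= 4×3^10
= 4×59049
= 236196

a_11 = 236196


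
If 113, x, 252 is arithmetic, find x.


AM = (113 + 252)/2 = 365/2 = 182.5

AM = 182.5


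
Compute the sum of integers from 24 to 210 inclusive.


Σₖ₌24^210 k = Σₖ₌₁^210 k − Σₖ₌₁^23 k
= 210·211/2 − 23·24/2
= 22155 − 276 = 21879

Σk = 21879


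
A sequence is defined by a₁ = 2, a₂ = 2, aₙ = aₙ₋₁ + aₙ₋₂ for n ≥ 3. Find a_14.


Computing iteratively: 2, 2, 4, 6, 10, 16, 26, 42, 68, 110, 178, 288, ...
a_14 = 754

a_14 = 754


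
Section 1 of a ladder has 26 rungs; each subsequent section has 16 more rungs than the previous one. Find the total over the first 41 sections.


aₙ = 26 + (41-1)×16 = 666
Sₙ = n(a₁+aₙ)/2 = 41×(26+666)/2
= 41×692/2 = 14186

S_41 = 14186


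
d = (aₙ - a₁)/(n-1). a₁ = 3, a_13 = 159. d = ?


d = (aₙ - a₁)/(n-1)
= (159 - 3)/(13-1)
= 156/12 = 13

d = 13


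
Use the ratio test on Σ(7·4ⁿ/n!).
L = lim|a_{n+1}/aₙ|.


aₙ = 7·4^n/n!
a_{n+1}/aₙ = 4^(n+1)/(n+1)! × n!/4^n  (constant 7 cancels)
= 4/(n+1)
L = lim(n→∞) 4/(n+1) = 0
L < 1 → series CONVERGES

Converges (ratio test: L = 0 < 1)


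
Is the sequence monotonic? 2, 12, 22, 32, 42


Differences: 10, 10, 10, 10
All differences > 0 → strictly INCREASING

Monotonically increasing


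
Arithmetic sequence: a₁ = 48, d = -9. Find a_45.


aₙ = a₁ + (n-1)d
= 48 + (45-1)×-9
= 48 - 396
= -348

a_45 = -348


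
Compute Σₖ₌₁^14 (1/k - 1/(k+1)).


Telescoping: adjacent terms cancel.
= 1/1 - 1/15
= 1 - 1/15 = 14/15

Sum = 14/15


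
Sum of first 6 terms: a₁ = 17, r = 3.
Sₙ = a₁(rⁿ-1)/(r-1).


Sₙ = 17×(3^6 - 1)/(3 - 1)
= 17×(729 - 1)/2
= 17×728/2
= 6188

S_6 = 6188


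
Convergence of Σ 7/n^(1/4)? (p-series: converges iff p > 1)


p-series test: Σ c/n^p converges if p > 1, diverges if p ≤ 1 (constant c > 0 doesn't affect convergence).
p = 1/4
1/4 ≤ 1 → DIVERGES

Diverges (p = 1/4 ≤ 1)


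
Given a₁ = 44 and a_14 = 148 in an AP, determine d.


d = (aₙ - a₁)/(n-1)
= (148 - 44)/(14-1)
= 104/13 = 8

d = 8


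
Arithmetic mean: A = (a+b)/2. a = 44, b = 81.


AM = (44 + 81)/2 = 125/2 = 62.5

AM = 62.5


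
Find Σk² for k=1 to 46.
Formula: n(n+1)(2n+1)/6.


n = 46
n(n+1)(2n+1)/6 = 46×47×93/6
= 201066/6 = 33511

Σk² = 33511


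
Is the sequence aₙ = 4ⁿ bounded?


aₙ = 4ⁿ → as n→∞, aₙ→∞ (since base 4 > 1)
No finite upper bound exists
The sequence is UNBOUNDED

Unbounded (aₙ → ∞ as n → ∞)


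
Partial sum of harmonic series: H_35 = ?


H_35 = 1/1 + 1/2 + 1/3 + ... + 1/35
= 54437269998109/13127595717600
≈ 4.1468

H_35 = 54437269998109/13127595717600 ≈ 4.1468


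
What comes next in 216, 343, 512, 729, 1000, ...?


Pattern: perfect cubes: n³
Terms: 216, 343, 512, 729, 1000
Next term = 1331

Next term = 1331


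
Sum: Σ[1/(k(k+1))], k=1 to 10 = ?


1/(k(k+1)) = 1/k - 1/(k+1) (partial fractions)
Telescoping: Σ = 1 - 1/11 = 10/11

Sum = 10/11


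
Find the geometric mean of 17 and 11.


GM = √(17×11) = √187 = 13.6748

GM = 13.6748


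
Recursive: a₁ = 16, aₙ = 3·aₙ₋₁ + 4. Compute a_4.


Computing step by step:
a_1 = 16
a_2 = 52
a_3 = 160
a_4 = 484


a_4 = 484


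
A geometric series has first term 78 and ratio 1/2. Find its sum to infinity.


S∞ = a₁/(1-r) = 78/(1 - 1/2)
= 78/(1/2)
= 156

S∞ = 156


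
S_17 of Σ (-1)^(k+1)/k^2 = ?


S = 1 - 1/4 + 1/9 - 1/16 + 1/25 - 1/36 + 1/49 - 1/64 ± ...
= 0.8241
(Full series converges to +π²/12 ≈ +0.8225)

S_17 = 0.8241


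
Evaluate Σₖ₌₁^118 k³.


n(n+1)/2 = 118×119/2 = 7021
Σk³ = 7021² = 49294441

Σk³ = 49294441


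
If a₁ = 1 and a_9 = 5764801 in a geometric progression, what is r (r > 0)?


r^(n-1) = aₙ/a₁
r^8 = 5764801/1 = 5764801
r = 5764801^(1/8)
= ±7; taking r > 0 gives r = 7

r = 7


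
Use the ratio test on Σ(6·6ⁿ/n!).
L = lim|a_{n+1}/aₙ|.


aₙ = 6·6^n/n!
a_{n+1}/aₙ = 6^(n+1)/(n+1)! × n!/6^n  (constant 6 cancels)
= 6/(n+1)
L = lim(n→∞) 6/(n+1) = 0
L < 1 → series CONVERGES

Converges (ratio test: L = 0 < 1)


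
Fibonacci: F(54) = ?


Fibonacci sequence: 1, 1, 2, 3, 5, 8, 13, 21, 34, 55, 89, ...
F(54) = 86267571272

F(54) = 86267571272


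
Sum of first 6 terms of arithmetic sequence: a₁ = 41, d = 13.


aₙ = 41 + (6-1)×13 = 106
Sₙ = n(a₁+aₙ)/2 = 6×(41+106)/2
= 6×147/2 = 441

S_6 = 441


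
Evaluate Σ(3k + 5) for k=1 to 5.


Σ(3k+5) = 3·Σk + 5·n
= 3·15 + 5·5
= 45 + 25 = 70

Σ = 70


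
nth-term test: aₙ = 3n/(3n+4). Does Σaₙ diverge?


lim(n→∞) 3n/(3n+4) = 3/3 = 1  (divide numerator and denominator by n)
lim aₙ = 1 ≠ 0 → series DIVERGES

Diverges (lim aₙ = 1 ≠ 0)


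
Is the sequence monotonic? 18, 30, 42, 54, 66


Differences: 12, 12, 12, 12
All differences > 0 → strictly INCREASING

Monotonically increasing


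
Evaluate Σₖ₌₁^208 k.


n(n+1)/2 = 208×209/2 = 43472/2 = 21736

Σk = 21736


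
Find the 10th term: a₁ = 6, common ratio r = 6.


aₙ = a₁·r^(n-1)
= 6×6^9
= 6×10077696
= 60466176

a_10 = 60466176


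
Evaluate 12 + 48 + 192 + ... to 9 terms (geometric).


Sₙ = 12×(4^9 - 1)/(4 - 1)
= 12×(262144 - 1)/3
= 12×262143/3
= 1048572

S_9 = 1048572


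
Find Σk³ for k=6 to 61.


Σₖ₌6^61 k³ = [61·62/2]² − [5·6/2]²
= 3575881 − 225 = 3575656

Σk³ = 3575656


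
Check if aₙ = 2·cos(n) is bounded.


For all n, -1 ≤ cos(n) ≤ 1, so -2 ≤ 2·cos(n) ≤ 2
Lower bound: -2, Upper bound: 2
The sequence IS bounded

Bounded (-2 ≤ aₙ ≤ 2)


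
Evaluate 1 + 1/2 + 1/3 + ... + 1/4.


H_4 = 1/1 + 1/2 + 1/3 + 1/4
= 25/12
≈ 2.0833

H_4 = 25/12 ≈ 2.0833


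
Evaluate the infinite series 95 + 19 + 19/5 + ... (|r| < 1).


S∞ = a₁/(1-r) = 95/(1 - 1/5)
= 95/(4/5)
= 475/4

S∞ = 475/4


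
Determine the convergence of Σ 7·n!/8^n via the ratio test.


aₙ = 7·n!/8^n
a_{n+1}/aₙ = (n+1)!/8^(n+1) × 8^n/n!  (constant 7 cancels)
= (n+1)/8
L = lim(n→∞) (n+1)/8 = ∞
L > 1 → series DIVERGES

Diverges (ratio test: L = ∞ > 1)


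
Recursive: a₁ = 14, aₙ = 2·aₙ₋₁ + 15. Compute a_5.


Computing step by step:
a_1 = 14
a_2 = 43
a_3 = 101
a_4 = 217
a_5 = 449


a_5 = 449


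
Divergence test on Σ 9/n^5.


lim(n→∞) 9/n^5 = 0
lim aₙ = 0 → nth-term test is INCONCLUSIVE
(Need other tests; this is actually a convergent p-series with p=5 > 1)

Inconclusive (lim aₙ = 0; need another test)


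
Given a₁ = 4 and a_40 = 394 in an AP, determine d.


d = (aₙ - a₁)/(n-1)
= (394 - 4)/(40-1)
= 390/39 = 10

d = 10


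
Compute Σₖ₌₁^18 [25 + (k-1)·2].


aₙ = 25 + (18-1)×2 = 59
Sₙ = n(a₁+aₙ)/2 = 18×(25+59)/2
= 18×84/2 = 756

S_18 = 756


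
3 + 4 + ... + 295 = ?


Σₖ₌3^295 k = Σₖ₌₁^295 k − Σₖ₌₁^2 k
= 295·296/2 − 2·3/2
= 43660 − 3 = 43657

Σk = 43657


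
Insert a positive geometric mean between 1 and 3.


GM = √(1×3) = √3 = 1.7321

GM = 1.7321


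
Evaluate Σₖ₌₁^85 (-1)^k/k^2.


S = -1 + 1/4 - 1/9 + 1/16 - 1/25 + 1/36 - 1/49 + 1/64 ± ...
= -0.8225
(Full series converges to -π²/12 ≈ -0.8225)

S_85 = -0.8225


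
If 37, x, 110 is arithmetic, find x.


AM = (37 + 110)/2 = 147/2 = 73.5

AM = 73.5


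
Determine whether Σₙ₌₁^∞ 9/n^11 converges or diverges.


p-series test: Σ c/n^p converges if p > 1, diverges if p ≤ 1 (constant c > 0 doesn't affect convergence).
p = 11
11 > 1 → CONVERGES

Converges (p = 11 > 1)


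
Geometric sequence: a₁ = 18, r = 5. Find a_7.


aₙ = a₁·r^(n-1)
= 18×5^6
= 18×15625
= 281250

a_7 = 281250


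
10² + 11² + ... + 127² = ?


Σₖ₌10^127 k² = Σₖ₌₁^127 k² − Σₖ₌₁^9 k²
= 127·128·255/6 − 9·10·19/6
= 690880 − 285 = 690595

Σk² = 690595


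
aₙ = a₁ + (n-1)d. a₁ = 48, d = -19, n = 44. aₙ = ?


aₙ = a₁ + (n-1)d
= 48 + (44-1)×-19
= 48 - 817
= -769

a_44 = -769


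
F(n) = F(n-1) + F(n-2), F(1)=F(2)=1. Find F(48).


Fibonacci sequence: 1, 1, 2, 3, 5, 8, 13, 21, 34, 55, 89, ...
F(48) = 4807526976

F(48) = 4807526976


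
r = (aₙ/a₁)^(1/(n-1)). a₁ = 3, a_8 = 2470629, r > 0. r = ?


r^(n-1) = aₙ/a₁
r^7 = 2470629/3 = 823543
r = 823543^(1/7)
= 7

r = 7


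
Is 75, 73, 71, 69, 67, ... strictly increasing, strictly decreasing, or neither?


Differences: -2, -2, -2, -2
All differences < 0 → strictly DECREASING

Monotonically decreasing


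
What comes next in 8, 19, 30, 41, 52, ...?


Pattern: arithmetic (d=11)
Terms: 8, 19, 30, 41, 52
Next term = 63

Next term = 63


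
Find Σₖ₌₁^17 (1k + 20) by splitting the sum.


Σ(1k+20) = 1·Σk + 20·n
= 1·153 + 20·17
= 153 + 340 = 493

Σ = 493


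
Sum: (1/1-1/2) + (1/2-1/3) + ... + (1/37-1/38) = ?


Telescoping: adjacent terms cancel.
= 1/1 - 1/38
= 1 - 1/38 = 37/38

Sum = 37/38


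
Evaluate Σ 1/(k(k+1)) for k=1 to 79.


1/(k(k+1)) = 1/k - 1/(k+1) (partial fractions)
Telescoping: Σ = 1 - 1/80 = 79/80

Sum = 79/80


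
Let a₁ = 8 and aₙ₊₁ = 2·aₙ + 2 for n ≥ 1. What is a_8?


Computing step by step:
a_1 = 8
a_2 = 18
a_3 = 38
a_4 = 78
a_5 = 158
a_6 = 318
a_7 = 638
a_8 = 1278


a_8 = 1278


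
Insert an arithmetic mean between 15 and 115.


AM = (15 + 115)/2 = 130/2 = 65

AM = 65


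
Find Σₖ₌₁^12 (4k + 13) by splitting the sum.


Σ(4k+13) = 4·Σk + 13·n
= 4·78 + 13·12
= 312 + 156 = 468

Σ = 468


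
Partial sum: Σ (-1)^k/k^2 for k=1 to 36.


S = -1 + 1/4 - 1/9 + 1/16 - 1/25 + 1/36 - 1/49 + 1/64 ± ...
= -0.8221
(Full series converges to -π²/12 ≈ -0.8225)

S_36 = -0.8221


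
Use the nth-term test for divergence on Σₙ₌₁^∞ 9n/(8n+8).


lim(n→∞) 9n/(8n+8) = 9/8 = 9/8  (divide numerator and denominator by n)
lim aₙ = 9/8 ≠ 0 → series DIVERGES

Diverges (lim aₙ = 9/8 ≠ 0)


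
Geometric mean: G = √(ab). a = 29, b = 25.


GM = √(29×25) = √725 = 26.9258

GM = 26.9258


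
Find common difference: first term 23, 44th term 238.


d = (aₙ - a₁)/(n-1)
= (238 - 23)/(44-1)
= 215/43 = 5

d = 5


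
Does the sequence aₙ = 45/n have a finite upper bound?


a₁ = 45, a₂ = 45/2, a₃ = 45/3, ...
0 < aₙ ≤ 45 for all n ≥ 1
Lower bound: 0, Upper bound: 45
The sequence IS bounded

Bounded (0 < aₙ ≤ 45)


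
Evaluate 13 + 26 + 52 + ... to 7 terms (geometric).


Sₙ = 13×(2^7 - 1)/(2 - 1)
= 13×(128 - 1)/1
= 13×127/1
= 1651

S_7 = 1651


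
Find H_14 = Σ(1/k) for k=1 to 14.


H_14 = 1/1 + 1/2 + 1/3 + ... + 1/14
= 1171733/360360
≈ 3.2516

H_14 = 1171733/360360 ≈ 3.2516


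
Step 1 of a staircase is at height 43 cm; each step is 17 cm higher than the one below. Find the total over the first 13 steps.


aₙ = 43 + (13-1)×17 = 247
Sₙ = n(a₁+aₙ)/2 = 13×(43+247)/2
= 13×290/2 = 1885

S_13 = 1885


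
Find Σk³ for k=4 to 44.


Σₖ₌4^44 k³ = [44·45/2]² − [3·4/2]²
= 980100 − 36 = 980064

Σk³ = 980064


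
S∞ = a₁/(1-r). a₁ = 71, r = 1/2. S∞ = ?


S∞ = a₁/(1-r) = 71/(1 - 1/2)
= 71/(1/2)
= 142

S∞ = 142


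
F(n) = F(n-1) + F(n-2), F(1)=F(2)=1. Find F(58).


Fibonacci sequence: 1, 1, 2, 3, 5, 8, 13, 21, 34, 55, 89, ...
F(58) = 591286729879

F(58) = 591286729879


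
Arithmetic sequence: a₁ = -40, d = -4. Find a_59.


aₙ = a₁ + (n-1)d
= -40 + (59-1)×-4
= -40 - 232
= -272

a_59 = -272


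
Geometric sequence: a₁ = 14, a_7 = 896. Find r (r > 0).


r^(n-1) = aₙ/a₁
r^6 = 896/14 = 64
r = 64^(1/6)
= ±2; taking r > 0 gives r = 2

r = 2


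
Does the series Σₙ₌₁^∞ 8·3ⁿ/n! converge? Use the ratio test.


aₙ = 8·3^n/n!
a_{n+1}/aₙ = 3^(n+1)/(n+1)! × n!/3^n  (constant 8 cancels)
= 3/(n+1)
L = lim(n→∞) 3/(n+1) = 0
L < 1 → series CONVERGES

Converges (ratio test: L = 0 < 1)


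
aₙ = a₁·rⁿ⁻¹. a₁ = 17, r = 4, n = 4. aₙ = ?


aₙ = a₁·r^(n-1)
= 17×4^3
= 17×64
= 1088

a_4 = 1088


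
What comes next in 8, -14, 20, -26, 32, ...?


Pattern: alternating sign, magnitude arithmetic (d=6)
Terms: 8, -14, 20, -26, 32
Next term = -38

Next term = -38


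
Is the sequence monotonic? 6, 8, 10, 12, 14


Differences: 2, 2, 2, 2
All differences > 0 → strictly INCREASING

Monotonically increasing


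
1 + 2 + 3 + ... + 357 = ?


n(n+1)/2 = 357×358/2 = 127806/2 = 63903

Σk = 63903


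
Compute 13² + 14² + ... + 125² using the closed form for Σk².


Σₖ₌13^125 k² = Σₖ₌₁^125 k² − Σₖ₌₁^12 k²
= 125·126·251/6 − 12·13·25/6
= 658875 − 650 = 658225

Σk² = 658225


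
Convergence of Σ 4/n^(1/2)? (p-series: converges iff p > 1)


p-series test: Σ c/n^p converges if p > 1, diverges if p ≤ 1 (constant c > 0 doesn't affect convergence).
p = 1/2
1/2 ≤ 1 → DIVERGES

Diverges (p = 1/2 ≤ 1)


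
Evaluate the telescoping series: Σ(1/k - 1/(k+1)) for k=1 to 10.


Telescoping: adjacent terms cancel.
= 1/1 - 1/11
= 1 - 1/11 = 10/11

Sum = 10/11


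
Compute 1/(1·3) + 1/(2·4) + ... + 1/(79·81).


1/(k(k+2)) = (1/2)·(1/k - 1/(k+2)) (partial fractions)
Telescoping: Σ = (1/2)·(1 + 1/2 - 1/80 - 1/81) = 9559/12960

Sum = 9559/12960


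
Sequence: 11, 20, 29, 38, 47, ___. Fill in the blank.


Pattern: arithmetic (d=9)
Terms: 11, 20, 29, 38, 47
Next term = 56

Next term = 56


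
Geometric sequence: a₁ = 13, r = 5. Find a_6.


aₙ = a₁·r^(n-1)
= 13×5^5
= 13×3125
= 40625

a_6 = 40625


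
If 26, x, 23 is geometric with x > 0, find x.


GM = √(26×23) = √598 = 24.454

GM = 24.454


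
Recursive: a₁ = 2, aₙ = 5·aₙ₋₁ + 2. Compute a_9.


Computing step by step:
a_1 = 2
a_2 = 12
a_3 = 62
a_4 = 312
a_5 = 1562
a_6 = 7812
a_7 = 39062
a_8 = 195312
a_9 = 976562


a_9 = 976562


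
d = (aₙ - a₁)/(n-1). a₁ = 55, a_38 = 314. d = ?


d = (aₙ - a₁)/(n-1)
= (314 - 55)/(38-1)
= 259/37 = 7

d = 7


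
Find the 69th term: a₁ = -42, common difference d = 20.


aₙ = a₁ + (n-1)d
= -42 + (69-1)×20
= -42 + 1360
= 1318

a_69 = 1318


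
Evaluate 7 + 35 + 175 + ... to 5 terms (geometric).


Sₙ = 7×(5^5 - 1)/(5 - 1)
= 7×(3125 - 1)/4
= 7×3124/4
= 5467

S_5 = 5467


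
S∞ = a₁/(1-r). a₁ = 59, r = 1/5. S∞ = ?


S∞ = a₁/(1-r) = 59/(1 - 1/5)
= 59/(4/5)
= 295/4

S∞ = 295/4


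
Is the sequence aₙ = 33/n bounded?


a₁ = 33, a₂ = 33/2, a₃ = 33/3, ...
0 < aₙ ≤ 33 for all n ≥ 1
Lower bound: 0, Upper bound: 33
The sequence IS bounded

Bounded (0 < aₙ ≤ 33)


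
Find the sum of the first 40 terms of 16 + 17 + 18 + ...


aₙ = 16 + (40-1)×1 = 55
Sₙ = n(a₁+aₙ)/2 = 40×(16+55)/2
= 40×71/2 = 1420

S_40 = 1420


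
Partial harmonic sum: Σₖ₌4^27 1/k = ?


Σₖ₌4^27 1/k = 1/4 + 1/5 + 1/6 + ... + 1/27
= 165294957803/80313433200
≈ 2.0581

Sum = 165294957803/80313433200 ≈ 2.0581


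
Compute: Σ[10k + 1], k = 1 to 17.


Σ(10k+1) = 10·Σk + 1·n
= 10·153 + 1·17
= 1530 + 17 = 1547

Σ = 1547


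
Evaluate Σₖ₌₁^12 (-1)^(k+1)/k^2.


S = 1 - 1/4 + 1/9 - 1/16 + 1/25 - 1/36 + 1/49 - 1/64 ± ...
= 0.8193
(Full series converges to +π²/12 ≈ +0.8225)

S_12 = 0.8193


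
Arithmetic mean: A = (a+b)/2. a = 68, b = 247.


AM = (68 + 247)/2 = 315/2 = 157.5

AM = 157.5


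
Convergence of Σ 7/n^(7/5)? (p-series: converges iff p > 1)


p-series test: Σ c/n^p converges if p > 1, diverges if p ≤ 1 (constant c > 0 doesn't affect convergence).
p = 7/5
7/5 > 1 → CONVERGES

Converges (p = 7/5 > 1)


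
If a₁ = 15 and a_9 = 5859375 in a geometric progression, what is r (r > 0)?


r^(n-1) = aₙ/a₁
r^8 = 5859375/15 = 390625
r = 390625^(1/8)
= ±5; taking r > 0 gives r = 5

r = 5


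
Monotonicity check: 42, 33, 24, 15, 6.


Differences: -9, -9, -9, -9
All differences < 0 → strictly DECREASING

Monotonically decreasing


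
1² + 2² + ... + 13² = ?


n = 13
n(n+1)(2n+1)/6 = 13×14×27/6
= 4914/6 = 819

Σk² = 819


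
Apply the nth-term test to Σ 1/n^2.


lim(n→∞) 1/n^2 = 0
lim aₙ = 0 → nth-term test is INCONCLUSIVE
(Need other tests; this is actually a convergent p-series with p=2 > 1)

Inconclusive (lim aₙ = 0; need another test)


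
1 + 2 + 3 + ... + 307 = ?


n(n+1)/2 = 307×308/2 = 94556/2 = 47278

Σk = 47278


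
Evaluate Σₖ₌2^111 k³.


Σₖ₌2^111 k³ = [111·112/2]² − [1·2/2]²
= 38638656 − 1 = 38638655

Σk³ = 38638655


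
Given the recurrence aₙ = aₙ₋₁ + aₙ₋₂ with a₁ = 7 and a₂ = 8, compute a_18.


Computing iteratively: 7, 8, 15, 23, 38, 61, 99, 160, 259, 419, 678, 1097, ...
a_18 = 19685

a_18 = 19685


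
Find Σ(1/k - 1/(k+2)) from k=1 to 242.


Telescoping with gap 2: two head and two tail terms survive.
= (1 + 1/2) - (1/243 + 1/244)
= 3/2 - 1/243 - 1/244 = 88451/59292

Sum = 88451/59292


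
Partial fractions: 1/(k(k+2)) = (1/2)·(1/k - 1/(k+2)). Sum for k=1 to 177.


1/(k(k+2)) = (1/2)·(1/k - 1/(k+2)) (partial fractions)
Telescoping: Σ = (1/2)·(1 + 1/2 - 1/178 - 1/179) = 11859/15931

Sum = 11859/15931


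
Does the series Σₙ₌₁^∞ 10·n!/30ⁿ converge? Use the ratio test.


aₙ = 10·n!/30^n
a_{n+1}/aₙ = (n+1)!/30^(n+1) × 30^n/n!  (constant 10 cancels)
= (n+1)/30
L = lim(n→∞) (n+1)/30 = ∞
L > 1 → series DIVERGES

Diverges (ratio test: L = ∞ > 1)


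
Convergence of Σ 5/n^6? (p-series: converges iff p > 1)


p-series test: Σ c/n^p converges if p > 1, diverges if p ≤ 1 (constant c > 0 doesn't affect convergence).
p = 6
6 > 1 → CONVERGES

Converges (p = 6 > 1)


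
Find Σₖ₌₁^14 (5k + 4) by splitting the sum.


Σ(5k+4) = 5·Σk + 4·n
= 5·105 + 4·14
= 525 + 56 = 581

Σ = 581


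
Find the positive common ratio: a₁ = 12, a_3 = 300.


r^(n-1) = aₙ/a₁
r^2 = 300/12 = 25
r = 25^(1/2)
= ±5; taking r > 0 gives r = 5

r = 5


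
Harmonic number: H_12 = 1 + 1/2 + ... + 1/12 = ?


H_12 = 1/1 + 1/2 + 1/3 + ... + 1/12
= 86021/27720
≈ 3.1032

H_12 = 86021/27720 ≈ 3.1032


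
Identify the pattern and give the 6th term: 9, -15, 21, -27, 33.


Pattern: alternating sign, magnitude arithmetic (d=6)
Terms: 9, -15, 21, -27, 33
Next term = -39

Next term = -39


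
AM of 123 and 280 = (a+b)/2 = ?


AM = (123 + 280)/2 = 403/2 = 201.5

AM = 201.5


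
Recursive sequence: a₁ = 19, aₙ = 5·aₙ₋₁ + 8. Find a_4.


Computing step by step:
a_1 = 19
a_2 = 103
a_3 = 523
a_4 = 2623


a_4 = 2623


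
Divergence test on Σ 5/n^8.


lim(n→∞) 5/n^8 = 0
lim aₙ = 0 → nth-term test is INCONCLUSIVE
(Need other tests; this is actually a convergent p-series with p=8 > 1)

Inconclusive (lim aₙ = 0; need another test)


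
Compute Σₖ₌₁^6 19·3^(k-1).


Sₙ = 19×(3^6 - 1)/(3 - 1)
= 19×(729 - 1)/2
= 19×728/2
= 6916

S_6 = 6916


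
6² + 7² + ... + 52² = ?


Σₖ₌6^52 k² = Σₖ₌₁^52 k² − Σₖ₌₁^5 k²
= 52·53·105/6 − 5·6·11/6
= 48230 − 55 = 48175

Σk² = 48175


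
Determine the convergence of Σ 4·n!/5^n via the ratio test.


aₙ = 4·n!/5^n
a_{n+1}/aₙ = (n+1)!/5^(n+1) × 5^n/n!  (constant 4 cancels)
= (n+1)/5
L = lim(n→∞) (n+1)/5 = ∞
L > 1 → series DIVERGES

Diverges (ratio test: L = ∞ > 1)


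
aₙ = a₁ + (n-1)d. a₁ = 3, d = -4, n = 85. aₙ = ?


aₙ = a₁ + (n-1)d
= 3 + (85-1)×-4
= 3 - 336
= -333

a_85 = -333


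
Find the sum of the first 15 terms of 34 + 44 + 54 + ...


aₙ = 34 + (15-1)×10 = 174
Sₙ = n(a₁+aₙ)/2 = 15×(34+174)/2
= 15×208/2 = 1560

S_15 = 1560


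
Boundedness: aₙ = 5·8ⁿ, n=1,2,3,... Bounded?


aₙ = 5·8ⁿ → as n→∞, aₙ→∞ (since base 8 > 1)
No finite upper bound exists
The sequence is UNBOUNDED

Unbounded (aₙ → ∞ as n → ∞)


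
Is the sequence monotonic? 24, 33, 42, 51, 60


Differences: 9, 9, 9, 9
All differences > 0 → strictly INCREASING

Monotonically increasing


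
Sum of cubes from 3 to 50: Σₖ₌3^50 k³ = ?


Σₖ₌3^50 k³ = [50·51/2]² − [2·3/2]²
= 1625625 − 9 = 1625616

Σk³ = 1625616


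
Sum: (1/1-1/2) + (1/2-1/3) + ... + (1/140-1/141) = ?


Telescoping: adjacent terms cancel.
= 1/1 - 1/141
= 1 - 1/141 = 140/141

Sum = 140/141


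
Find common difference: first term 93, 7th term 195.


d = (aₙ - a₁)/(n-1)
= (195 - 93)/(7-1)
= 102/6 = 17

d = 17


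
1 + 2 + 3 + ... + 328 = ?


n(n+1)/2 = 328×329/2 = 107912/2 = 53956

Σk = 53956


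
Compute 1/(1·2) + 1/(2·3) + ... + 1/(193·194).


1/(k(k+1)) = 1/k - 1/(k+1) (partial fractions)
Telescoping: Σ = 1 - 1/194 = 193/194

Sum = 193/194


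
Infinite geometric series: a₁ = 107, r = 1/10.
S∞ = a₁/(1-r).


S∞ = a₁/(1-r) = 107/(1 - 1/10)
= 107/(9/10)
= 1070/9

S∞ = 1070/9


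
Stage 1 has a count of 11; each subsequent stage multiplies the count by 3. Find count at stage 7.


aₙ = a₁·r^(n-1)
= 11×3^6
= 11×729
= 8019

a_7 = 8019


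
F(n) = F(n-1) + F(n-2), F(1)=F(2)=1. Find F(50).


Fibonacci sequence: 1, 1, 2, 3, 5, 8, 13, 21, 34, 55, 89, ...
F(50) = 12586269025

F(50) = 12586269025


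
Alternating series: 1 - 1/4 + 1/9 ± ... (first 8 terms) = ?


S = 1 - 1/4 + 1/9 - 1/16 + 1/25 - 1/36 + 1/49 - 1/64
= 0.8156
(Full series converges to +π²/12 ≈ +0.8225)

S_8 = 0.8156


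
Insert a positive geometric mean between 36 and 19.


GM = √(36×19) = √684 = 26.1534

GM = 26.1534


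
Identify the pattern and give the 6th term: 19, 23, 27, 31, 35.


Pattern: arithmetic (d=4)
Terms: 19, 23, 27, 31, 35
Next term = 39

Next term = 39


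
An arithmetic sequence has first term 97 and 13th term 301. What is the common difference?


d = (aₙ - a₁)/(n-1)
= (301 - 97)/(13-1)
= 204/12 = 17

d = 17


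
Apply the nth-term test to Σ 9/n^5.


lim(n→∞) 9/n^5 = 0
lim aₙ = 0 → nth-term test is INCONCLUSIVE
(Need other tests; this is actually a convergent p-series with p=5 > 1)

Inconclusive (lim aₙ = 0; need another test)


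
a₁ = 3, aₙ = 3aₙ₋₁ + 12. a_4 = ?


Computing step by step:
a_1 = 3
a_2 = 21
a_3 = 75
a_4 = 237


a_4 = 237


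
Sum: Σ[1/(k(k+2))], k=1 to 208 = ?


1/(k(k+2)) = (1/2)·(1/k - 1/(k+2)) (partial fractions)
Telescoping: Σ = (1/2)·(1 + 1/2 - 1/209 - 1/210) = 16354/21945

Sum = 16354/21945


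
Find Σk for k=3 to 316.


Σₖ₌3^316 k = Σₖ₌₁^316 k − Σₖ₌₁^2 k
= 316·317/2 − 2·3/2
= 50086 − 3 = 50083

Σk = 50083


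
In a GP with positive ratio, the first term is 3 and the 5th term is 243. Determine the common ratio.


r^(n-1) = aₙ/a₁
r^4 = 243/3 = 81
r = 81^(1/4)
= ±3; taking r > 0 gives r = 3

r = 3


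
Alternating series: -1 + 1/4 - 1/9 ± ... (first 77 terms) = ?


S = -1 + 1/4 - 1/9 + 1/16 - 1/25 + 1/36 - 1/49 + 1/64 ± ...
= -0.8226
(Full series converges to -π²/12 ≈ -0.8225)

S_77 = -0.8226


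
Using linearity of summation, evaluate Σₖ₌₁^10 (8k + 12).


Σ(8k+12) = 8·Σk + 12·n
= 8·55 + 12·10
= 440 + 120 = 560

Σ = 560


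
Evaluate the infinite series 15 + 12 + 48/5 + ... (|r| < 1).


S∞ = a₁/(1-r) = 15/(1 - 4/5)
= 15/(1/5)
= 75

S∞ = 75


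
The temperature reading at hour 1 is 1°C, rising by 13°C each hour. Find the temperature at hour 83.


aₙ = a₁ + (n-1)d
= 1 + (83-1)×13
= 1 + 1066
= 1067

a_83 = 1067


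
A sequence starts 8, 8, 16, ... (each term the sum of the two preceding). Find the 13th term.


Computing iteratively: 8, 8, 16, 24, 40, 64, 104, 168, 272, 440, 712, 1152, ...
a_13 = 1864

a_13 = 1864


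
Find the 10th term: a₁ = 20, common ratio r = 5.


aₙ = a₁·r^(n-1)
= 20×5^9
= 20×1953125
= 39062500

a_10 = 39062500


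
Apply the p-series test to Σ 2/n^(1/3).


p-series test: Σ c/n^p converges if p > 1, diverges if p ≤ 1 (constant c > 0 doesn't affect convergence).
p = 1/3
1/3 ≤ 1 → DIVERGES

Diverges (p = 1/3 ≤ 1)


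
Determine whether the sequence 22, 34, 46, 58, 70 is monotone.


Differences: 12, 12, 12, 12
All differences > 0 → strictly INCREASING

Monotonically increasing


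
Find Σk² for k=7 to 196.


Σₖ₌7^196 k² = Σₖ₌₁^196 k² − Σₖ₌₁^6 k²
= 196·197·393/6 − 6·7·13/6
= 2529086 − 91 = 2528995

Σk² = 2528995


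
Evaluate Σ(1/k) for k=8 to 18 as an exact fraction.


Σₖ₌8^18 1/k = 1/8 + 1/9 + 1/10 + ... + 1/18
= 736973/816816
≈ 0.9023

Sum = 736973/816816 ≈ 0.9023


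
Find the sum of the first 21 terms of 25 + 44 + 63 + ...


aₙ = 25 + (21-1)×19 = 405
Sₙ = n(a₁+aₙ)/2 = 21×(25+405)/2
= 21×430/2 = 4515

S_21 = 4515


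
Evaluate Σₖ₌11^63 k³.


Σₖ₌11^63 k³ = [63·64/2]² − [10·11/2]²
= 4064256 − 3025 = 4061231

Σk³ = 4061231


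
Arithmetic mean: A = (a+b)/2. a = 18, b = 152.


AM = (18 + 152)/2 = 170/2 = 85

AM = 85


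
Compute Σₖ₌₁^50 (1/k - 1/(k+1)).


Telescoping: adjacent terms cancel.
= 1/1 - 1/51
= 1 - 1/51 = 50/51

Sum = 50/51


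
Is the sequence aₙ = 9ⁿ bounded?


aₙ = 9ⁿ → as n→∞, aₙ→∞ (since base 9 > 1)
No finite upper bound exists
The sequence is UNBOUNDED

Unbounded (aₙ → ∞ as n → ∞)


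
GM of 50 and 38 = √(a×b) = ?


GM = √(50×38) = √1900 = 43.589

GM = 43.589


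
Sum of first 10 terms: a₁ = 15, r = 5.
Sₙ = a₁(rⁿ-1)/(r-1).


Sₙ = 15×(5^10 - 1)/(5 - 1)
= 15×(9765625 - 1)/4
= 15×9765624/4
= 36621090

S_10 = 36621090


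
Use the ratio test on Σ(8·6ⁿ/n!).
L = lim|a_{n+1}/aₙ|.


aₙ = 8·6^n/n!
a_{n+1}/aₙ = 6^(n+1)/(n+1)! × n!/6^n  (constant 8 cancels)
= 6/(n+1)
L = lim(n→∞) 6/(n+1) = 0
L < 1 → series CONVERGES

Converges (ratio test: L = 0 < 1)


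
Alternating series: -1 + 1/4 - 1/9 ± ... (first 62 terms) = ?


S = -1 + 1/4 - 1/9 + 1/16 - 1/25 + 1/36 - 1/49 + 1/64 ± ...
= -0.8223
(Full series converges to -π²/12 ≈ -0.8225)

S_62 = -0.8223


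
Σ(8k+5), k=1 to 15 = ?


Σ(8k+5) = 8·Σk + 5·n
= 8·120 + 5·15
= 960 + 75 = 1035

Σ = 1035


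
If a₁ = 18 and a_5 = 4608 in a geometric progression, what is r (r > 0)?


r^(n-1) = aₙ/a₁
r^4 = 4608/18 = 256
r = 256^(1/4)
= ±4; taking r > 0 gives r = 4

r = 4


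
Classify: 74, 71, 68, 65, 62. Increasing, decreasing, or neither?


Differences: -3, -3, -3, -3
All differences < 0 → strictly DECREASING

Monotonically decreasing


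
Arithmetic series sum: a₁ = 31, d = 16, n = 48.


aₙ = 31 + (48-1)×16 = 783
Sₙ = n(a₁+aₙ)/2 = 48×(31+783)/2
= 48×814/2 = 19536

S_48 = 19536


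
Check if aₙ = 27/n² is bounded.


a₁ = 27, a₂ = 27/4, a₃ = 27/9, ...
0 < aₙ ≤ 27 for all n ≥ 1
The sequence IS bounded

Bounded (0 < aₙ ≤ 27)


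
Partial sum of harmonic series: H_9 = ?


H_9 = 1/1 + 1/2 + 1/3 + 1/4 + 1/5 + 1/6 + 1/7 + 1/8 + 1/9
= 7129/2520
≈ 2.829

H_9 = 7129/2520 ≈ 2.829


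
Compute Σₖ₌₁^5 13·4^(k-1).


Sₙ = 13×(4^5 - 1)/(4 - 1)
= 13×(1024 - 1)/3
= 13×1023/3
= 4433

S_5 = 4433


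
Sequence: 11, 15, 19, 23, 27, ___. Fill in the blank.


Pattern: arithmetic (d=4)
Terms: 11, 15, 19, 23, 27
Next term = 31

Next term = 31


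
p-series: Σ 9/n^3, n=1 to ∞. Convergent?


p-series test: Σ c/n^p converges if p > 1, diverges if p ≤ 1 (constant c > 0 doesn't affect convergence).
p = 3
3 > 1 → CONVERGES

Converges (p = 3 > 1)


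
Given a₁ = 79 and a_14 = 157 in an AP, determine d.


d = (aₙ - a₁)/(n-1)
= (157 - 79)/(14-1)
= 78/13 = 6

d = 6


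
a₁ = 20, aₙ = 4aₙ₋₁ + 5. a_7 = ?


Computing step by step:
a_1 = 20
a_2 = 85
a_3 = 345
a_4 = 1385
a_5 = 5545
a_6 = 22185
a_7 = 88745


a_7 = 88745


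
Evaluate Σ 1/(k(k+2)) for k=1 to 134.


1/(k(k+2)) = (1/2)·(1/k - 1/(k+2)) (partial fractions)
Telescoping: Σ = (1/2)·(1 + 1/2 - 1/135 - 1/136) = 27269/36720

Sum = 27269/36720


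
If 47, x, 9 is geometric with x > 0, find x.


GM = √(47×9) = √423 = 20.567

GM = 20.567


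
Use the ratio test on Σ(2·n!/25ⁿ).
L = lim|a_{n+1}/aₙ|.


aₙ = 2·n!/25^n
a_{n+1}/aₙ = (n+1)!/25^(n+1) × 25^n/n!  (constant 2 cancels)
= (n+1)/25
L = lim(n→∞) (n+1)/25 = ∞
L > 1 → series DIVERGES

Diverges (ratio test: L = ∞ > 1)


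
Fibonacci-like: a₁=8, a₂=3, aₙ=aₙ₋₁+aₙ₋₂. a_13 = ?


Computing iteratively: 8, 3, 11, 14, 25, 39, 64, 103, 167, 270, 437, 707, ...
a_13 = 1144

a_13 = 1144


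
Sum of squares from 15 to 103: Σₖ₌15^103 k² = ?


Σₖ₌15^103 k² = Σₖ₌₁^103 k² − Σₖ₌₁^14 k²
= 103·104·207/6 − 14·15·29/6
= 369564 − 1015 = 368549

Σk² = 368549


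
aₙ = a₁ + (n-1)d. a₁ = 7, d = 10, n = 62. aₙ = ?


aₙ = a₁ + (n-1)d
= 7 + (62-1)×10
= 7 + 610
= 617

a_62 = 617


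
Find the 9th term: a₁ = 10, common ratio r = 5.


aₙ = a₁·r^(n-1)
= 10×5^8
= 10×390625
= 3906250

a_9 = 3906250


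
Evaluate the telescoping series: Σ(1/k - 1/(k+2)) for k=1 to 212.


Telescoping with gap 2: two head and two tail terms survive.
= (1 + 1/2) - (1/213 + 1/214)
= 3/2 - 1/213 - 1/214 = 33973/22791

Sum = 33973/22791


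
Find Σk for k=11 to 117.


Σₖ₌11^117 k = Σₖ₌₁^117 k − Σₖ₌₁^10 k
= 117·118/2 − 10·11/2
= 6903 − 55 = 6848

Σk = 6848


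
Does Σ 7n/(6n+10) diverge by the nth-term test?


lim(n→∞) 7n/(6n+10) = 7/6 = 7/6  (divide numerator and denominator by n)
lim aₙ = 7/6 ≠ 0 → series DIVERGES

Diverges (lim aₙ = 7/6 ≠ 0)


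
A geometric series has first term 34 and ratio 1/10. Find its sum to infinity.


S∞ = a₁/(1-r) = 34/(1 - 1/10)
= 34/(9/10)
= 340/9

S∞ = 340/9


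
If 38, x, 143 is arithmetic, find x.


AM = (38 + 143)/2 = 181/2 = 90.5

AM = 90.5


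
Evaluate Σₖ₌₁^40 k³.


n(n+1)/2 = 40×41/2 = 820
Σk³ = 820² = 672400

Σk³ = 672400


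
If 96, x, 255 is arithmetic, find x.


AM = (96 + 255)/2 = 351/2 = 175.5

AM = 175.5


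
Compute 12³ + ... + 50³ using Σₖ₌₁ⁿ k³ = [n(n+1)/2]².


Σₖ₌12^50 k³ = [50·51/2]² − [11·12/2]²
= 1625625 − 4356 = 1621269

Σk³ = 1621269


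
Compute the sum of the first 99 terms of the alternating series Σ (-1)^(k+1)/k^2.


S = 1 - 1/4 + 1/9 - 1/16 + 1/25 - 1/36 + 1/49 - 1/64 ± ...
= 0.8225
(Full series converges to +π²/12 ≈ +0.8225)

S_99 = 0.8225


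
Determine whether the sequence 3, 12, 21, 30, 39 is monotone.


Differences: 9, 9, 9, 9
All differences > 0 → strictly INCREASING

Monotonically increasing


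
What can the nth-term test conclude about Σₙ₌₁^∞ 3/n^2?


lim(n→∞) 3/n^2 = 0
lim aₙ = 0 → nth-term test is INCONCLUSIVE
(Need other tests; this is actually a convergent p-series with p=2 > 1)

Inconclusive (lim aₙ = 0; need another test)


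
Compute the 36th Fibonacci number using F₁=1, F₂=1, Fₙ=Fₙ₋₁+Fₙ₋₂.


Fibonacci sequence: 1, 1, 2, 3, 5, 8, 13, 21, 34, 55, 89, ...
F(36) = 14930352

F(36) = 14930352


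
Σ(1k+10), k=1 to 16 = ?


Σ(1k+10) = 1·Σk + 10·n
= 1·136 + 10·16
= 136 + 160 = 296

Σ = 296


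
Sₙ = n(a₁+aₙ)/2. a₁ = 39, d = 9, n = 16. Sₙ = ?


aₙ = 39 + (16-1)×9 = 174
Sₙ = n(a₁+aₙ)/2 = 16×(39+174)/2
= 16×213/2 = 1704

S_16 = 1704


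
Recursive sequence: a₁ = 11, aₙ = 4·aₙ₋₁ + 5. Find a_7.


Computing step by step:
a_1 = 11
a_2 = 49
a_3 = 201
a_4 = 809
a_5 = 3241
a_6 = 12969
a_7 = 51881


a_7 = 51881


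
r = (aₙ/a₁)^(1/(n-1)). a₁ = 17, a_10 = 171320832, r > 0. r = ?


r^(n-1) = aₙ/a₁
r^9 = 171320832/17 = 10077696
r = 10077696^(1/9)
= 6

r = 6


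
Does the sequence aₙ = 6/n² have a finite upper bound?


a₁ = 6, a₂ = 6/4, a₃ = 6/9, ...
0 < aₙ ≤ 6 for all n ≥ 1
The sequence IS bounded

Bounded (0 < aₙ ≤ 6)


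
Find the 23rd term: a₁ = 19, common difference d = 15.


aₙ = a₁ + (n-1)d
= 19 + (23-1)×15
= 19 + 330
= 349

a_23 = 349


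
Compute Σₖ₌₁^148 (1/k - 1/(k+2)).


Telescoping with gap 2: two head and two tail terms survive.
= (1 + 1/2) - (1/149 + 1/150)
= 3/2 - 1/149 - 1/150 = 16613/11175

Sum = 16613/11175


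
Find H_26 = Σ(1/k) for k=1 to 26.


H_26 = 1/1 + 1/2 + 1/3 + ... + 1/26
= 34395742267/8923714800
≈ 3.8544

H_26 = 34395742267/8923714800 ≈ 3.8544


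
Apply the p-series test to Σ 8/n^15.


p-series test: Σ c/n^p converges if p > 1, diverges if p ≤ 1 (constant c > 0 doesn't affect convergence).
p = 15
15 > 1 → CONVERGES

Converges (p = 15 > 1)


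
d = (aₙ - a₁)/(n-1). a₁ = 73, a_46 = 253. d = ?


d = (aₙ - a₁)/(n-1)
= (253 - 73)/(46-1)
= 180/45 = 4

d = 4


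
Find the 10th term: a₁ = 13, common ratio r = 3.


aₙ = a₁·r^(n-1)
= 13×3^9
= 13×19683
= 255879

a_10 = 255879


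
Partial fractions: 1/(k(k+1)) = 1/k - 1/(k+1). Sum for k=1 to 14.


1/(k(k+1)) = 1/k - 1/(k+1) (partial fractions)
Telescoping: Σ = 1 - 1/15 = 14/15

Sum = 14/15


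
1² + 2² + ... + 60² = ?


n = 60
n(n+1)(2n+1)/6 = 60×61×121/6
= 442860/6 = 73810

Σk² = 73810


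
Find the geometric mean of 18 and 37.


GM = √(18×37) = √666 = 25.807

GM = 25.807


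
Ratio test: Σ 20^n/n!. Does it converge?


aₙ = 20^n/n!
a_{n+1}/aₙ = 20^(n+1)/(n+1)! × n!/20^n
= 20/(n+1)
L = lim(n→∞) 20/(n+1) = 0
L < 1 → series CONVERGES

Converges (ratio test: L = 0 < 1)


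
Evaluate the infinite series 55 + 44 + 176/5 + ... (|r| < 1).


S∞ = a₁/(1-r) = 55/(1 - 4/5)
= 55/(1/5)
= 275

S∞ = 275
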